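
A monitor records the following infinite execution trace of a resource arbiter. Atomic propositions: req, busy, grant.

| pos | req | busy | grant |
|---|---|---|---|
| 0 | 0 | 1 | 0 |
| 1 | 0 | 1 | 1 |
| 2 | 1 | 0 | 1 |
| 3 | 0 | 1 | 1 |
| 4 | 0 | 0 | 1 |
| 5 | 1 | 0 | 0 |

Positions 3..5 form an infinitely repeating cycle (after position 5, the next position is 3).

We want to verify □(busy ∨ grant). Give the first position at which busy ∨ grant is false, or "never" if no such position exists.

5

Check busy ∨ grant at each position in order: 0 ✓, 1 ✓, 2 ✓, 3 ✓, 4 ✓.
At position 5 the labels are {req}, so busy ∨ grant is false there. This is the first violation.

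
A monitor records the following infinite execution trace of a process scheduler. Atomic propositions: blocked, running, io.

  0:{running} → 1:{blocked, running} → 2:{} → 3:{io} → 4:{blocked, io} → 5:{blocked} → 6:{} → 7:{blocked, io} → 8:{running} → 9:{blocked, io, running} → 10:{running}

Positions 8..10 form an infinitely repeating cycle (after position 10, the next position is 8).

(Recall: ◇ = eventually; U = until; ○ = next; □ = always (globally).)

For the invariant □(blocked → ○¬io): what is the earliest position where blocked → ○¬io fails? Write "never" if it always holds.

blocked → ○¬io holds at every position 0..10, and those are all the positions the trace ever visits, so the invariant □(blocked → ○¬io) is never violated.

never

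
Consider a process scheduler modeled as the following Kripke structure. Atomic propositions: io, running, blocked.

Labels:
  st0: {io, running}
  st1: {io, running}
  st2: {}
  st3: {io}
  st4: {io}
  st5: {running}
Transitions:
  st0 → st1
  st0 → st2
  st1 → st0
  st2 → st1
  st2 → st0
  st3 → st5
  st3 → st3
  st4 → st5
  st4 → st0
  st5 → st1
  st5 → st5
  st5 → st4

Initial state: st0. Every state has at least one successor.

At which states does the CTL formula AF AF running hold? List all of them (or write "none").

States satisfying AF running: {st0, st1, st2, st4, st5}.
States satisfying AF AF running: {st0, st1, st2, st4, st5}.

{st0, st1, st2, st4, st5}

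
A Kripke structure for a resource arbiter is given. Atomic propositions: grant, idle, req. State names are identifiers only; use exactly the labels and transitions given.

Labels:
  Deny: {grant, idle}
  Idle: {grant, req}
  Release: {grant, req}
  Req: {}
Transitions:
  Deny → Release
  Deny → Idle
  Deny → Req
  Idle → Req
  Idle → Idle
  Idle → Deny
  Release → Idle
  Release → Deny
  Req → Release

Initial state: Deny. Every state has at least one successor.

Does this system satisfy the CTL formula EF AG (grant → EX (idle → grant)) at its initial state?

Holds

States satisfying AG (grant → EX (idle → grant)): {Deny, Idle, Release, Req}.
States satisfying EF AG (grant → EX (idle → grant)): {Deny, Idle, Release, Req}.
Some path from Deny reaches a state where AG (grant → EX (idle → grant)) holds.
Deny ∈ Sat(EF AG (grant → EX (idle → grant))).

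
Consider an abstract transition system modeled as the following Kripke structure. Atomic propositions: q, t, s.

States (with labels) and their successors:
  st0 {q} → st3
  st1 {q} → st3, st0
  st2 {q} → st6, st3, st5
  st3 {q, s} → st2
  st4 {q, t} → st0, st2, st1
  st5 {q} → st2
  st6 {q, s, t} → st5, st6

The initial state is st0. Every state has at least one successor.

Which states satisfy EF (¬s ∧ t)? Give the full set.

{st4}

States satisfying ¬s ∧ t: {st4}.
States satisfying EF (¬s ∧ t): {st4}.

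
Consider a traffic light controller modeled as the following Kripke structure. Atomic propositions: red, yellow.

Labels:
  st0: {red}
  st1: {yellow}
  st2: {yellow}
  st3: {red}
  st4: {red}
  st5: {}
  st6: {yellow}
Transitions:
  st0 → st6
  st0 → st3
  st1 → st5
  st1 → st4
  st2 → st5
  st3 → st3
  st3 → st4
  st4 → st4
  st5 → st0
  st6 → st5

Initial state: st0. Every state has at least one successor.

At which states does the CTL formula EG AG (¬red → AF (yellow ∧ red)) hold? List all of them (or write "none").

{st3, st4}

States satisfying AG (¬red → AF (yellow ∧ red)): {st3, st4}.
States satisfying EG AG (¬red → AF (yellow ∧ red)): {st3, st4}.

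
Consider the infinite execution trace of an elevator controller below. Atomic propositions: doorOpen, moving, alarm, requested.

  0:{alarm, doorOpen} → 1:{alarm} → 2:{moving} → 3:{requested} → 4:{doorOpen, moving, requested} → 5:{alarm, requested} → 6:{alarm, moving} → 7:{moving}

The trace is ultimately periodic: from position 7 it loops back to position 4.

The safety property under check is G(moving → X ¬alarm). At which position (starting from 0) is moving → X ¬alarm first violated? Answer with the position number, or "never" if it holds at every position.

Check moving → X ¬alarm at each position in order: 0 ✓, 1 ✓, 2 ✓, 3 ✓.
At position 4 the labels are {doorOpen, moving, requested} and the next position 5 has {alarm, requested}, so moving → X ¬alarm is false there. This is the first violation.

4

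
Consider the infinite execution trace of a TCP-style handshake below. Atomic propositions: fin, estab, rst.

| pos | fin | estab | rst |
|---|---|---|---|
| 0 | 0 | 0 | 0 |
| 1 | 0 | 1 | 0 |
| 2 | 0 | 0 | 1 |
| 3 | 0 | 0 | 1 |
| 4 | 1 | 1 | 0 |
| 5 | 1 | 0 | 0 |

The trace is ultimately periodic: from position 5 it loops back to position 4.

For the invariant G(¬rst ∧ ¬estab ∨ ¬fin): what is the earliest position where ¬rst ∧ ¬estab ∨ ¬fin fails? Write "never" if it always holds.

Check ¬rst ∧ ¬estab ∨ ¬fin at each position in order: 0 ✓, 1 ✓, 2 ✓, 3 ✓.
At position 4 the labels are {estab, fin}, so ¬rst ∧ ¬estab ∨ ¬fin is false there. This is the first violation.

4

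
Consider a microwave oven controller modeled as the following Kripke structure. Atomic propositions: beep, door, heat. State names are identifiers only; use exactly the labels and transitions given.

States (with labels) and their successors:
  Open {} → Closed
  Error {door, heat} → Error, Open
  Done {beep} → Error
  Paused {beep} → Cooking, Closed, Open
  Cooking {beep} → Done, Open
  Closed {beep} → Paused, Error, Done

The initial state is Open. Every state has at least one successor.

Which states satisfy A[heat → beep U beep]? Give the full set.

{Open, Done, Paused, Cooking, Closed}

States satisfying heat → beep: {Open, Done, Paused, Cooking, Closed}.
States satisfying beep: {Done, Paused, Cooking, Closed}.
States satisfying A[heat → beep U beep]: {Open, Done, Paused, Cooking, Closed}.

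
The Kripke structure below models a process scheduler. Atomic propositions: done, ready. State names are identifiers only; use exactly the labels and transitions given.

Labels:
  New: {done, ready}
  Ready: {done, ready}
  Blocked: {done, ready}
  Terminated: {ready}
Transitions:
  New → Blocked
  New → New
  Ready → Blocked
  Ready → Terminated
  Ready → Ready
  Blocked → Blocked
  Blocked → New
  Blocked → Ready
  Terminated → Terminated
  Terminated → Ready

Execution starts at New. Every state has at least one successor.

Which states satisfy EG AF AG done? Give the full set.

none

States satisfying AF AG done: ∅.
States satisfying EG AF AG done: ∅.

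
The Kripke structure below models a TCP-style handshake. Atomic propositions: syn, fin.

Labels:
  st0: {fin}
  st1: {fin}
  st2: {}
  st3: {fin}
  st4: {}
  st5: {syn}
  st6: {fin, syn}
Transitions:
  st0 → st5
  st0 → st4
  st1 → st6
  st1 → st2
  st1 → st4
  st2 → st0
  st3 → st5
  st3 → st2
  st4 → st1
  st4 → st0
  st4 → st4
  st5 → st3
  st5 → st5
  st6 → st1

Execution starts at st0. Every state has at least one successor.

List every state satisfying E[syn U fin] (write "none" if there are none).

{st0, st1, st3, st5, st6}

States satisfying syn: {st5, st6}.
States satisfying fin: {st0, st1, st3, st6}.
States satisfying E[syn U fin]: {st0, st1, st3, st5, st6}.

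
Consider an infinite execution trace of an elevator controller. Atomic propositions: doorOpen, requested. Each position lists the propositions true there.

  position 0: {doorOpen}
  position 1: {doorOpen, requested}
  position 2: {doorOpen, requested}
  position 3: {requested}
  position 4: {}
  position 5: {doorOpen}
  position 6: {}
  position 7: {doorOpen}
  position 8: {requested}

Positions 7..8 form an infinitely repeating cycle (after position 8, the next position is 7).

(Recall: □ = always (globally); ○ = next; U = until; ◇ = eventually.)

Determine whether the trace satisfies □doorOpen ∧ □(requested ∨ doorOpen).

doorOpen must hold at every position from 0 onward. It fails at position 3, so □doorOpen is false.
requested ∨ doorOpen must hold at every position from 0 onward. It fails at position 4, so □(requested ∨ doorOpen) is false.
At position 0: □doorOpen is false; □(requested ∨ doorOpen) is false; so □doorOpen ∧ □(requested ∨ doorOpen) is false.

No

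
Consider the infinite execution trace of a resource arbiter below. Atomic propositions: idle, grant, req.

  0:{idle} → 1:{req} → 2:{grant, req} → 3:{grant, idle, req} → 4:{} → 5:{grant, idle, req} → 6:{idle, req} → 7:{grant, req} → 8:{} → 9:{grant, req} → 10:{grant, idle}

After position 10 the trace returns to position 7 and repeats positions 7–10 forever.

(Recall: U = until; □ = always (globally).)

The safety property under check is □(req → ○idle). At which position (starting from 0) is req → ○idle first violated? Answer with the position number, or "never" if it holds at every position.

Check req → ○idle at each position in order: 0 ✓.
At position 1 the labels are {req} and the next position 2 has {grant, req}, so req → ○idle is false there. This is the first violation.

1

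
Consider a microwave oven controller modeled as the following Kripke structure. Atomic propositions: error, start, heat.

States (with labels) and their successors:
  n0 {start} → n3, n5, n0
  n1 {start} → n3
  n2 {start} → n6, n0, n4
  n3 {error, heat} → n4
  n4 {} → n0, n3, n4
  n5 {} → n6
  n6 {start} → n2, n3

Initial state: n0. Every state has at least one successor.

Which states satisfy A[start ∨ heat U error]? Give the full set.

States satisfying start ∨ heat: {n0, n1, n2, n3, n6}.
States satisfying error: {n3}.
States satisfying A[start ∨ heat U error]: {n1, n3}.

{n1, n3}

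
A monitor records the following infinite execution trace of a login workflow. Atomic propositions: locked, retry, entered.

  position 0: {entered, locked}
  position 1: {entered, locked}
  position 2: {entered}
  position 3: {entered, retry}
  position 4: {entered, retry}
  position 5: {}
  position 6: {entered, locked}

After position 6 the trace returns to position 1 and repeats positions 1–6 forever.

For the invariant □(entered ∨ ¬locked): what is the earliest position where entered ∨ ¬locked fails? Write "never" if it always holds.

never

entered ∨ ¬locked holds at every position 0..6, and those are all the positions the trace ever visits, so the invariant □(entered ∨ ¬locked) is never violated.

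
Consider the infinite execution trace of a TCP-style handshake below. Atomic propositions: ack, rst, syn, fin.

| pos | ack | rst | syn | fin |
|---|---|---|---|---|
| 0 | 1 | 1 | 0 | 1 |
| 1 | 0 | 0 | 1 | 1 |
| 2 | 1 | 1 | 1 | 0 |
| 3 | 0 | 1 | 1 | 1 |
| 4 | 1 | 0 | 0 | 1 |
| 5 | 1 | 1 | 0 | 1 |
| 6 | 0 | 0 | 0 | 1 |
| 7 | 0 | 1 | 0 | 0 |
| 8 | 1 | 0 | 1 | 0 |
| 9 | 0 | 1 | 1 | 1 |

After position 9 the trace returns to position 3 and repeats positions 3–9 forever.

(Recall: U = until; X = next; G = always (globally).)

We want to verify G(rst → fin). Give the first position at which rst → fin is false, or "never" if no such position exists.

2

Check rst → fin at each position in order: 0 ✓, 1 ✓.
At position 2 the labels are {ack, rst, syn}, so rst → fin is false there. This is the first violation.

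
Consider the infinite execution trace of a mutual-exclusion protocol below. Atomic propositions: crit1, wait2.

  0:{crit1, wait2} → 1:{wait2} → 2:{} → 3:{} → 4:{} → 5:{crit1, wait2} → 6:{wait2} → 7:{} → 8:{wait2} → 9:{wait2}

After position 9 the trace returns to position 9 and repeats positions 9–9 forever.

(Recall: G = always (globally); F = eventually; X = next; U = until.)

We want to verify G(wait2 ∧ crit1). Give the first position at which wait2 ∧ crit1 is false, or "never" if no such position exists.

1

Check wait2 ∧ crit1 at each position in order: 0 ✓.
At position 1 the labels are {wait2}, so wait2 ∧ crit1 is false there. This is the first violation.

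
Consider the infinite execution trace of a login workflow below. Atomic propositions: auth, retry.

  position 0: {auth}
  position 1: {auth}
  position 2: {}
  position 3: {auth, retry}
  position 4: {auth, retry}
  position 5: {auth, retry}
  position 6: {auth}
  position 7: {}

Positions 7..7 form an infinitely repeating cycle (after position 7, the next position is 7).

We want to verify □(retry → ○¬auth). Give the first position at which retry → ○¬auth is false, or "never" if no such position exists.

Check retry → ○¬auth at each position in order: 0 ✓, 1 ✓, 2 ✓.
At position 3 the labels are {auth, retry} and the next position 4 has {auth, retry}, so retry → ○¬auth is false there. This is the first violation.

3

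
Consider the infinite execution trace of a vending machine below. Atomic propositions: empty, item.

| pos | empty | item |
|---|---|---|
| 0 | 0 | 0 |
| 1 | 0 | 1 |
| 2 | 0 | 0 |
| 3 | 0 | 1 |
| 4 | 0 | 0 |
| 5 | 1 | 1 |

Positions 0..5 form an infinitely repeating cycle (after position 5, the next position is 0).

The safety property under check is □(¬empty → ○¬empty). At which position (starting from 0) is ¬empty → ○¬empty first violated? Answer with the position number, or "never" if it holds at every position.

Check ¬empty → ○¬empty at each position in order: 0 ✓, 1 ✓, 2 ✓, 3 ✓.
At position 4 the labels are {} and the next position 5 has {empty, item}, so ¬empty → ○¬empty is false there. This is the first violation.

4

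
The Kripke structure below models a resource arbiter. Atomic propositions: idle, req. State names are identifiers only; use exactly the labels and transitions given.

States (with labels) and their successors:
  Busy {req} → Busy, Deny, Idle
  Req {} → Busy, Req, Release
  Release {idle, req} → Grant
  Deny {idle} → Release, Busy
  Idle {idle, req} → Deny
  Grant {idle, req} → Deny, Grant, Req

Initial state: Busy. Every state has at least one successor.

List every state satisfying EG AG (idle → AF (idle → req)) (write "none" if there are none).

States satisfying AG (idle → AF (idle → req)): {Busy, Req, Release, Deny, Idle, Grant}.
States satisfying EG AG (idle → AF (idle → req)): {Busy, Req, Release, Deny, Idle, Grant}.

{Busy, Req, Release, Deny, Idle, Grant}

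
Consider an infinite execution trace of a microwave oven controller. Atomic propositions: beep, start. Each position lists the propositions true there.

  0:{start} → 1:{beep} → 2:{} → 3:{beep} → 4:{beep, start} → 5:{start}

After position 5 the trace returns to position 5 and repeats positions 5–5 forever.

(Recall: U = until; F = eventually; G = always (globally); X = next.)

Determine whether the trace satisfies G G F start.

Yes

G F start holds at every position 0..5, and those are all positions ever visited, so G G F start holds.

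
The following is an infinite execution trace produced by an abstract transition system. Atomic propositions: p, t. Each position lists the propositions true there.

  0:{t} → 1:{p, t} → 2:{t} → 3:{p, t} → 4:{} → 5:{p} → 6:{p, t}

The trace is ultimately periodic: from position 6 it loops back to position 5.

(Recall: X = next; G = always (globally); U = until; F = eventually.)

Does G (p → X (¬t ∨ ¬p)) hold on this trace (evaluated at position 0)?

No

p → X (¬t ∨ ¬p) must hold at every position from 0 onward. It fails at position 5, so G (p → X (¬t ∨ ¬p)) is false.
Positions where p holds: 1, 3, 5, 6.
Check X (¬t ∨ ¬p) at each: 1→ok, 3→ok, 5→fails, 6→ok.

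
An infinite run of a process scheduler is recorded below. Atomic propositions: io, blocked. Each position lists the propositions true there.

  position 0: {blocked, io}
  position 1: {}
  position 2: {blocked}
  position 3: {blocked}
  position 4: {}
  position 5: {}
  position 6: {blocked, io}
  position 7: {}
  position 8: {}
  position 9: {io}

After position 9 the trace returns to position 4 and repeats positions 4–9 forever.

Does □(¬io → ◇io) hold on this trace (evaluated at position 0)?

¬io → ◇io holds at every position 0..9, and those are all positions ever visited, so □(¬io → ◇io) holds.
Positions where ¬io holds: 1, 2, 3, 4, 5, 7, 8.
Check ◇io at each: 1→ok, 2→ok, 3→ok, 4→ok, 5→ok, 7→ok, 8→ok.

Satisfied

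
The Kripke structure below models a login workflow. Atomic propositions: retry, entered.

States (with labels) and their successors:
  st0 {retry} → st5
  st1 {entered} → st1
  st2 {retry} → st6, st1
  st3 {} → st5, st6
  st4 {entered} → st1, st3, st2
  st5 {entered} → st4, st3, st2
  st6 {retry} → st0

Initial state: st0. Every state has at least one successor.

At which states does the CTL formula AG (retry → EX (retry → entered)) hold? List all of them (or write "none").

States satisfying retry → EX (retry → entered): {st0, st1, st2, st3, st4, st5}.
States satisfying AG (retry → EX (retry → entered)): {st1}.

{st1}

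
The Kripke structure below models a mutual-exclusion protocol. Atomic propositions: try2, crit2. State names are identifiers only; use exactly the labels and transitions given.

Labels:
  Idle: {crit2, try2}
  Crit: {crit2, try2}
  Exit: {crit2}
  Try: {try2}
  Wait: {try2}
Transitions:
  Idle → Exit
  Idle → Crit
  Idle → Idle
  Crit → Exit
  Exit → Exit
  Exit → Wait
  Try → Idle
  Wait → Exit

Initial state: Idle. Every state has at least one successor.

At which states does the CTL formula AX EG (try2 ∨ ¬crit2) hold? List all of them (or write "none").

{Try}

States satisfying EG (try2 ∨ ¬crit2): {Idle, Try}.
States satisfying AX EG (try2 ∨ ¬crit2): {Try}.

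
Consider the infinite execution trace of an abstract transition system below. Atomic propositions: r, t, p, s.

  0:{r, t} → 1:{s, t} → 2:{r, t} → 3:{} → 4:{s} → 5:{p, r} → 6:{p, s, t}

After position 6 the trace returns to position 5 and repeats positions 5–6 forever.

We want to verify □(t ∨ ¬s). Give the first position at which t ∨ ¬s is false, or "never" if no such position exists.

Check t ∨ ¬s at each position in order: 0 ✓, 1 ✓, 2 ✓, 3 ✓.
At position 4 the labels are {s}, so t ∨ ¬s is false there. This is the first violation.

4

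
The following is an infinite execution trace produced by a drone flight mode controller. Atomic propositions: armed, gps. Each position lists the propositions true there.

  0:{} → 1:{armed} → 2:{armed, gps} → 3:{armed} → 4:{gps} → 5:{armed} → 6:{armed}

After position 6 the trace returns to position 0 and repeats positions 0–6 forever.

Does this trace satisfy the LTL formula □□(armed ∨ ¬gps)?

Violated

□(armed ∨ ¬gps) must hold at every position from 0 onward. It fails at position 0, so □□(armed ∨ ¬gps) is false.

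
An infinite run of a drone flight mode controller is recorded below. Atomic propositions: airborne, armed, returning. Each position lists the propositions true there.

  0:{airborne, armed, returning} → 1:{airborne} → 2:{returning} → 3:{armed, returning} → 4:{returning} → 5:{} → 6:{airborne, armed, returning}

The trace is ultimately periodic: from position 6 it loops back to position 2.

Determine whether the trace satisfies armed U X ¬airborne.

Walking from position 0: X ¬airborne first holds at position 1, and armed holds at every earlier position along the way, so armed U X ¬airborne holds.

Satisfied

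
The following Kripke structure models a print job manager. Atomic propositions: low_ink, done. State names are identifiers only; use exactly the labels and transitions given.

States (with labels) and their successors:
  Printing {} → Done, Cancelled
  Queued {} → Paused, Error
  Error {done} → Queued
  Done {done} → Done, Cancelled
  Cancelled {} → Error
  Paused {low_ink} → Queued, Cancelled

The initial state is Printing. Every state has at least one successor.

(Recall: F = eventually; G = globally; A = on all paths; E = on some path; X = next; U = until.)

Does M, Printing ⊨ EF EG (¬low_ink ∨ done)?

Holds

States satisfying EG (¬low_ink ∨ done): {Printing, Queued, Error, Done, Cancelled}.
States satisfying EF EG (¬low_ink ∨ done): {Printing, Queued, Error, Done, Cancelled, Paused}.
Some path from Printing reaches a state where EG (¬low_ink ∨ done) holds.
Printing ∈ Sat(EF EG (¬low_ink ∨ done)).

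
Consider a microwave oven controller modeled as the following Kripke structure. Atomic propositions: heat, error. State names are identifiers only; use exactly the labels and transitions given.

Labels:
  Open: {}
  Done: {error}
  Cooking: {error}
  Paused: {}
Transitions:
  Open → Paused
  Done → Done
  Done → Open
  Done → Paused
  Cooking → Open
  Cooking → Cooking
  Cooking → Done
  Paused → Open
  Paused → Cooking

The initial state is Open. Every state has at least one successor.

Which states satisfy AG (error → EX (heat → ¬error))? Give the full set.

{Open, Done, Cooking, Paused}

States satisfying error → EX (heat → ¬error): {Open, Done, Cooking, Paused}.
States satisfying AG (error → EX (heat → ¬error)): {Open, Done, Cooking, Paused}.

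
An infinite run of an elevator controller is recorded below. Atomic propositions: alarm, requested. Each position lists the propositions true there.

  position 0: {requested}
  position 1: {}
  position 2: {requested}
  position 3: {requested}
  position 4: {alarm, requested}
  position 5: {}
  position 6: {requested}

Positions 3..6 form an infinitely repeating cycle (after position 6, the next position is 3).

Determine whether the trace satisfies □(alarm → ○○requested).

alarm → ○○requested holds at every position 0..6, and those are all positions ever visited, so □(alarm → ○○requested) holds.
Positions where alarm holds: 4.
Check ○○requested at each: 4→ok.

Yes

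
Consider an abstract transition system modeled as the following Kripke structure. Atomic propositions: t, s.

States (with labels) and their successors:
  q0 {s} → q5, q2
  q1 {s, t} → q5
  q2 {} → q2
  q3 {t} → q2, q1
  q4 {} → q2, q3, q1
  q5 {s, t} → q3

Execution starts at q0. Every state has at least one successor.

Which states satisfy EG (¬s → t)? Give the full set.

States satisfying ¬s → t: {q0, q1, q3, q5}.
States satisfying EG (¬s → t): {q0, q1, q3, q5}.

{q0, q1, q3, q5}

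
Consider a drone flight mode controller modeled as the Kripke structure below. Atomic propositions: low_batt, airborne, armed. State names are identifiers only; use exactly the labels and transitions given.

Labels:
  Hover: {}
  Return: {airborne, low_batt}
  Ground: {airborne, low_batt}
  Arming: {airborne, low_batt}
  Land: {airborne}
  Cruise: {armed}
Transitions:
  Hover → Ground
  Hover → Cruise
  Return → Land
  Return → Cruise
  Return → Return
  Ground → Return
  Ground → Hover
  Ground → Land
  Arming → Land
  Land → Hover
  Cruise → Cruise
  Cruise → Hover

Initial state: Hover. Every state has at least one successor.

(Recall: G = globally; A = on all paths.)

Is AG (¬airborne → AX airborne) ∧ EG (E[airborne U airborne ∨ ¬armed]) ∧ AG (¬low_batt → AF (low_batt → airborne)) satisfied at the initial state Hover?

States satisfying ¬airborne → AX airborne: {Return, Ground, Arming, Land}.
States satisfying AG (¬airborne → AX airborne): ∅.
States satisfying E[airborne U airborne ∨ ¬armed]: {Hover, Return, Ground, Arming, Land}.
States satisfying EG (E[airborne U airborne ∨ ¬armed]): {Hover, Return, Ground, Arming, Land}.
States satisfying ¬low_batt → AF (low_batt → airborne): {Hover, Return, Ground, Arming, Land, Cruise}.
States satisfying AG (¬low_batt → AF (low_batt → airborne)): {Hover, Return, Ground, Arming, Land, Cruise}.
States satisfying AG (¬airborne → AX airborne) ∧ EG (E[airborne U airborne ∨ ¬armed]) ∧ AG (¬low_batt → AF (low_batt → airborne)): ∅.
Hover ∉ Sat(AG (¬airborne → AX airborne) ∧ EG (E[airborne U airborne ∨ ¬armed]) ∧ AG (¬low_batt → AF (low_batt → airborne))).

Does not hold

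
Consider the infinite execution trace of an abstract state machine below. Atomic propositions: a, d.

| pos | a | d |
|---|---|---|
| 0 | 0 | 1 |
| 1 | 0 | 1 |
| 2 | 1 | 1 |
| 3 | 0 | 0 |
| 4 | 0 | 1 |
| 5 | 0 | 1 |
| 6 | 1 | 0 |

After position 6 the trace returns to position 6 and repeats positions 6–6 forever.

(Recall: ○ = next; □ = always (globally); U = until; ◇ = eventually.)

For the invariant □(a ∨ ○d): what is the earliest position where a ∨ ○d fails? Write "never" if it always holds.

5

Check a ∨ ○d at each position in order: 0 ✓, 1 ✓, 2 ✓, 3 ✓, 4 ✓.
At position 5 the labels are {d} and the next position 6 has {a}, so a ∨ ○d is false there. This is the first violation.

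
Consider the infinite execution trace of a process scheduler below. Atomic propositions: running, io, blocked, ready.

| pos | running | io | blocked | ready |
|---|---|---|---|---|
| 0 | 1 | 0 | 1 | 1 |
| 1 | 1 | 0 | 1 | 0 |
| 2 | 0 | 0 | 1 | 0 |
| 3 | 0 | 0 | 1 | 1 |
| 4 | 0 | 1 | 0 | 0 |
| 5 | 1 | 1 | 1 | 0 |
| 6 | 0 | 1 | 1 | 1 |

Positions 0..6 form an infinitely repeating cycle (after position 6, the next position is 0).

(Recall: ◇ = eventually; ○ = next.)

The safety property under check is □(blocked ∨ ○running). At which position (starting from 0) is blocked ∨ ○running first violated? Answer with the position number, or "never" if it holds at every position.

never

blocked ∨ ○running holds at every position 0..6, and those are all the positions the trace ever visits, so the invariant □(blocked ∨ ○running) is never violated.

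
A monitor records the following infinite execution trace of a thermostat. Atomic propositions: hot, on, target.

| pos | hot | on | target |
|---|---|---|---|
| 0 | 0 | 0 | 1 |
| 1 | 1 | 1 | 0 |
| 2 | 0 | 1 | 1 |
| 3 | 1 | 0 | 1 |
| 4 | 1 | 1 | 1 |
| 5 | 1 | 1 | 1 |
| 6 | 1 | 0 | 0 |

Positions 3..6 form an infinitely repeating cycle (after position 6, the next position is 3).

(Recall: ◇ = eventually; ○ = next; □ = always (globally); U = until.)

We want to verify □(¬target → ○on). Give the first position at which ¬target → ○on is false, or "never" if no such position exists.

Check ¬target → ○on at each position in order: 0 ✓, 1 ✓, 2 ✓, 3 ✓, 4 ✓, 5 ✓.
At position 6 the labels are {hot} and the next position 3 has {hot, target}, so ¬target → ○on is false there. This is the first violation.

6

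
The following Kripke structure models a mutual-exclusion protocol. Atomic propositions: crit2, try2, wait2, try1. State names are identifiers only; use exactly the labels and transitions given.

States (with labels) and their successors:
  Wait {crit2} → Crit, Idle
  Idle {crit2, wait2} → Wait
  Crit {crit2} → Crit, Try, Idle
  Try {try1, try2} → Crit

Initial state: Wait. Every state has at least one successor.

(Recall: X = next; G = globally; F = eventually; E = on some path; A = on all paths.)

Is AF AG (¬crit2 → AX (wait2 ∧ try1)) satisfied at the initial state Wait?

States satisfying AG (¬crit2 → AX (wait2 ∧ try1)): ∅.
States satisfying AF AG (¬crit2 → AX (wait2 ∧ try1)): ∅.
There is a path from Wait along which AG (¬crit2 → AX (wait2 ∧ try1)) never holds.
Wait ∉ Sat(AF AG (¬crit2 → AX (wait2 ∧ try1))).

No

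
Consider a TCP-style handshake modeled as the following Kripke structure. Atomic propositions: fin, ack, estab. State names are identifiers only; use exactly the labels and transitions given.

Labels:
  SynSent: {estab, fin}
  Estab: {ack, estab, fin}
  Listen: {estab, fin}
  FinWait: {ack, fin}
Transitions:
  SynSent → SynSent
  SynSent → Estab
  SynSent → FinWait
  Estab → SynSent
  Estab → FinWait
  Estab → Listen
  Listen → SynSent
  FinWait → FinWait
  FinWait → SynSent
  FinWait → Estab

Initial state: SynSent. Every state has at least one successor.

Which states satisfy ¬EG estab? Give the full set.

States satisfying estab: {SynSent, Estab, Listen}.
States satisfying EG estab: {SynSent, Estab, Listen}.
States satisfying ¬EG estab: {FinWait}.

{FinWait}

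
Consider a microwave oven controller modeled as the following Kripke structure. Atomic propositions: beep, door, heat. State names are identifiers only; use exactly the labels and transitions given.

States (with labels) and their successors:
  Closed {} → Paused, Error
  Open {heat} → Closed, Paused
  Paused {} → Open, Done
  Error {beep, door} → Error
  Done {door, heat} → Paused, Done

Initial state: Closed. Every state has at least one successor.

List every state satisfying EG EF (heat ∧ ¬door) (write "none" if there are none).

States satisfying EF (heat ∧ ¬door): {Closed, Open, Paused, Done}.
States satisfying EG EF (heat ∧ ¬door): {Closed, Open, Paused, Done}.

{Closed, Open, Paused, Done}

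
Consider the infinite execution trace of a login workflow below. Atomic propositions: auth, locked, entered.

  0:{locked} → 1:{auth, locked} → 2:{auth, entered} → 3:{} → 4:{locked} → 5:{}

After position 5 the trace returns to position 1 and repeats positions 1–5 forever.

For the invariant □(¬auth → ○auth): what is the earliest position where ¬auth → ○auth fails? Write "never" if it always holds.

3

Check ¬auth → ○auth at each position in order: 0 ✓, 1 ✓, 2 ✓.
At position 3 the labels are {} and the next position 4 has {locked}, so ¬auth → ○auth is false there. This is the first violation.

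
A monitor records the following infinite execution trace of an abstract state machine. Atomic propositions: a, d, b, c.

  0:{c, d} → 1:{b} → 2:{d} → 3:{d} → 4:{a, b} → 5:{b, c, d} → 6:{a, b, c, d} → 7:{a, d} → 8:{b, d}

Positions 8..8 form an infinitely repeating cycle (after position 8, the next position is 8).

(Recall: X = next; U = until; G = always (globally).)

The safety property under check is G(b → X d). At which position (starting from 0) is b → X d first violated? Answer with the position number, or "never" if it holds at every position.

b → X d holds at every position 0..8, and those are all the positions the trace ever visits, so the invariant G(b → X d) is never violated.

never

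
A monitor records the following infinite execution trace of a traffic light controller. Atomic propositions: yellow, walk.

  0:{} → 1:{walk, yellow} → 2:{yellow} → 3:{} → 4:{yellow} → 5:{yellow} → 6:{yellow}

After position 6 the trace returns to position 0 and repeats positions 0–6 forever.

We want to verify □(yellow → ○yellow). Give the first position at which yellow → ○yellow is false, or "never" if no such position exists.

Check yellow → ○yellow at each position in order: 0 ✓, 1 ✓.
At position 2 the labels are {yellow} and the next position 3 has {}, so yellow → ○yellow is false there. This is the first violation.

2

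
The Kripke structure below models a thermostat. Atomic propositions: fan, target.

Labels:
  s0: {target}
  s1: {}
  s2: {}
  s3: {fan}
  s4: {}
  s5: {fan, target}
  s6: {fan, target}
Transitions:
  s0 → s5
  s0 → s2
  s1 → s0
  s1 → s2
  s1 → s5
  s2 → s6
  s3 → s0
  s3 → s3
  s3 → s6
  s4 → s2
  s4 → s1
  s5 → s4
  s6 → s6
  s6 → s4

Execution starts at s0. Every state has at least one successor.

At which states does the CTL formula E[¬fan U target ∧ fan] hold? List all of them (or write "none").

States satisfying ¬fan: {s0, s1, s2, s4}.
States satisfying target ∧ fan: {s5, s6}.
States satisfying E[¬fan U target ∧ fan]: {s0, s1, s2, s4, s5, s6}.

{s0, s1, s2, s4, s5, s6}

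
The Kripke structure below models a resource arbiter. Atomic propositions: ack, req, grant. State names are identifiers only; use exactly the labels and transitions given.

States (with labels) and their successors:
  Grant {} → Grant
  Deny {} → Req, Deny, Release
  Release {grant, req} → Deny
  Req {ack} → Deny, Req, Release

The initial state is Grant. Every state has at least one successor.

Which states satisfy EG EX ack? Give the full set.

States satisfying EX ack: {Deny, Req}.
States satisfying EG EX ack: {Deny, Req}.

{Deny, Req}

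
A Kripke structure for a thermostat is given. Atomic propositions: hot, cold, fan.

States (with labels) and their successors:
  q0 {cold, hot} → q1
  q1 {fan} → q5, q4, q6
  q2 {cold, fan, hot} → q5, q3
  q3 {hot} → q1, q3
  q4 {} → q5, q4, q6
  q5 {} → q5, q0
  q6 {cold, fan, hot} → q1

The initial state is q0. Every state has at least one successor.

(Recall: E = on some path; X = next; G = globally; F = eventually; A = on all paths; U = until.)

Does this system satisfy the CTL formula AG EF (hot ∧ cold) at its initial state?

Holds

States satisfying EF (hot ∧ cold): {q0, q1, q2, q3, q4, q5, q6}.
States satisfying AG EF (hot ∧ cold): {q0, q1, q2, q3, q4, q5, q6}.
Every state reachable from q0 satisfies EF (hot ∧ cold).
q0 ∈ Sat(AG EF (hot ∧ cold)).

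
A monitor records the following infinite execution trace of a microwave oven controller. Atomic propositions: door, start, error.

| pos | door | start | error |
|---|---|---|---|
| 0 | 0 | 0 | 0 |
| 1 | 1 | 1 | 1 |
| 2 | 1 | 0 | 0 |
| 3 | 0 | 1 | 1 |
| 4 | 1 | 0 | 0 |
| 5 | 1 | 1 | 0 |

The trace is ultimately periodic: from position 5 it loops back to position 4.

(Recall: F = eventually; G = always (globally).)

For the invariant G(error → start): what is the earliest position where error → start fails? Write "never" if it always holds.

error → start holds at every position 0..5, and those are all the positions the trace ever visits, so the invariant G(error → start) is never violated.

never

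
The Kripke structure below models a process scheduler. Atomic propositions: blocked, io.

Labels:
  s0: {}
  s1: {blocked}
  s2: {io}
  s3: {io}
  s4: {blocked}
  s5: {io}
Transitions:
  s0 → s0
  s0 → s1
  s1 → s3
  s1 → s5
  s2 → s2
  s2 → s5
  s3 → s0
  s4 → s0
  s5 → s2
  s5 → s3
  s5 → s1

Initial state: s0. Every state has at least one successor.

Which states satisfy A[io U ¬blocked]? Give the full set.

States satisfying io: {s2, s3, s5}.
States satisfying ¬blocked: {s0, s2, s3, s5}.
States satisfying A[io U ¬blocked]: {s0, s2, s3, s5}.

{s0, s2, s3, s5}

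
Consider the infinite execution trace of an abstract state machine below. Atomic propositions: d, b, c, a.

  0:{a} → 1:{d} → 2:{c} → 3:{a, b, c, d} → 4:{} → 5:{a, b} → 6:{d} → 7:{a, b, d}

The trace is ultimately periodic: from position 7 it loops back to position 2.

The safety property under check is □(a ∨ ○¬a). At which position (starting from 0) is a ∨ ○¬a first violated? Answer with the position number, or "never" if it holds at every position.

2

Check a ∨ ○¬a at each position in order: 0 ✓, 1 ✓.
At position 2 the labels are {c} and the next position 3 has {a, b, c, d}, so a ∨ ○¬a is false there. This is the first violation.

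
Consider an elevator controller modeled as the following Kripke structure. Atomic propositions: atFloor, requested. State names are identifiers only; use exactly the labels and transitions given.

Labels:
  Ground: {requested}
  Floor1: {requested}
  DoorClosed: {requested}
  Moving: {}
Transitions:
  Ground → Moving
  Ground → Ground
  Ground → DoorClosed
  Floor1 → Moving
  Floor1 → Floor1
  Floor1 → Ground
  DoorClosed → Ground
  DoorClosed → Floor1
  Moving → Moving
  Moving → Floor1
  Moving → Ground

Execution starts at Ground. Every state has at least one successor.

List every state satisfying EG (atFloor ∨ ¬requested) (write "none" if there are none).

{Moving}

States satisfying atFloor ∨ ¬requested: {Moving}.
States satisfying EG (atFloor ∨ ¬requested): {Moving}.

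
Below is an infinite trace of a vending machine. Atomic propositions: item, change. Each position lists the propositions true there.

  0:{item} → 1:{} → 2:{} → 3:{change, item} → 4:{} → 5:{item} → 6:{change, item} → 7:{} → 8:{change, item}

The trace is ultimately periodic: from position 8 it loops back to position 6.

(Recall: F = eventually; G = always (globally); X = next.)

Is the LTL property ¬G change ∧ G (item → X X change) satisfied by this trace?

item → X X change must hold at every position from 0 onward. It fails at position 0, so G (item → X X change) is false.
Positions where item holds: 0, 3, 5, 6, 8.
Check X X change at each: 0→fails, 3→fails, 5→fails, 6→ok, 8→fails.
At position 0: ¬G change is true; G (item → X X change) is false; so ¬G change ∧ G (item → X X change) is false.

No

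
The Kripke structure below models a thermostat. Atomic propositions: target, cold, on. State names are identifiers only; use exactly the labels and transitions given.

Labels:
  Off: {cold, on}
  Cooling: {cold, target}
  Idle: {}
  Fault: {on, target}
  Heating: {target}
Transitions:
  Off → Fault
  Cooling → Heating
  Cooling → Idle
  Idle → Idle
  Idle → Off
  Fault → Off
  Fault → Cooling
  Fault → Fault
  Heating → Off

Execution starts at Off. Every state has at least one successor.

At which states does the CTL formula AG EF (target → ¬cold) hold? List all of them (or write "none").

{Off, Cooling, Idle, Fault, Heating}

States satisfying EF (target → ¬cold): {Off, Cooling, Idle, Fault, Heating}.
States satisfying AG EF (target → ¬cold): {Off, Cooling, Idle, Fault, Heating}.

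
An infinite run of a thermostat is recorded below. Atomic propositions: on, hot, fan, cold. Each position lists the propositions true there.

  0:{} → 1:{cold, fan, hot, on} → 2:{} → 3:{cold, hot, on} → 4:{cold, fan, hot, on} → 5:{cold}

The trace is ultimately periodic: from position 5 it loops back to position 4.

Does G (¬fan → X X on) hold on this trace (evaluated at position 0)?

Does not hold

¬fan → X X on must hold at every position from 0 onward. It fails at position 0, so G (¬fan → X X on) is false.
Positions where ¬fan holds: 0, 2, 3, 5.
Check X X on at each: 0→fails, 2→ok, 3→fails, 5→fails.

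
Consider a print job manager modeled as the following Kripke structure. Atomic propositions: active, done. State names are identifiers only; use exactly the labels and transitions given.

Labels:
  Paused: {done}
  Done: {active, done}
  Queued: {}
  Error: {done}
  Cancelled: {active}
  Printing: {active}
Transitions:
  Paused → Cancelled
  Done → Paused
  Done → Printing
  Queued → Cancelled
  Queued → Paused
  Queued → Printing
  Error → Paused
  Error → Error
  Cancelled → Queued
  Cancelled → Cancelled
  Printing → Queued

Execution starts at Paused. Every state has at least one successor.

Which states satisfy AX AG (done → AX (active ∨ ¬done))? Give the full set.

States satisfying AG (done → AX (active ∨ ¬done)): {Paused, Queued, Cancelled, Printing}.
States satisfying AX AG (done → AX (active ∨ ¬done)): {Paused, Done, Queued, Cancelled, Printing}.

{Paused, Done, Queued, Cancelled, Printing}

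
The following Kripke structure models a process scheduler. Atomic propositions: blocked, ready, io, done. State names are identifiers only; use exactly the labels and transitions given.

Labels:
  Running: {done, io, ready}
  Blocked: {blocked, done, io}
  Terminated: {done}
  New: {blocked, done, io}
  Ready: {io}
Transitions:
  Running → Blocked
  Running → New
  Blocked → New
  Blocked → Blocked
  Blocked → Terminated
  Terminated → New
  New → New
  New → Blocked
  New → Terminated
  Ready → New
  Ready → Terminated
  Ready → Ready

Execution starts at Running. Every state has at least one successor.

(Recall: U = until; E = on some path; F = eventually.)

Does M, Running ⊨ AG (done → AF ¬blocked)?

States satisfying done → AF ¬blocked: {Running, Terminated, Ready}.
States satisfying AG (done → AF ¬blocked): ∅.
Blocked is reachable from Running and violates done → AF ¬blocked, so AG fails at Running.
Running ∉ Sat(AG (done → AF ¬blocked)).

Violated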